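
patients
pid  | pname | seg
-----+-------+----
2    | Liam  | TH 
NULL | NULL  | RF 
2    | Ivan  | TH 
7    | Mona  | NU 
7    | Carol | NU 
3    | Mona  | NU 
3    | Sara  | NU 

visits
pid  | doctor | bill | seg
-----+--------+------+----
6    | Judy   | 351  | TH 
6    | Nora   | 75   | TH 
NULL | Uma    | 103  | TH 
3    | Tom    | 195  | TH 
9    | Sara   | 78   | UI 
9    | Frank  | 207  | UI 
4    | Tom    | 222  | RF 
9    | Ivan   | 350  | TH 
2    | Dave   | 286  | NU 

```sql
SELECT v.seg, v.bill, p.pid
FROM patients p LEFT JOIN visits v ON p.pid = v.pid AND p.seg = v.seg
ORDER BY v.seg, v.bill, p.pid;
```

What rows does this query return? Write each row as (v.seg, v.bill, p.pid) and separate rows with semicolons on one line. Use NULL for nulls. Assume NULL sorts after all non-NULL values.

(NULL, NULL, 2); (NULL, NULL, 2); (NULL, NULL, 3); (NULL, NULL, 3); (NULL, NULL, 7); (NULL, NULL, 7); (NULL, NULL, NULL)

LEFT JOIN keeps every row from `patients`; unmatched rows get NULL for `visits`'s columns.
Matching on p.pid = v.pid AND p.seg = v.seg. A NULL in a compared column never satisfies the condition.
- p (pid=2, seg=TH) has no partner → padded with NULL.
- p (pid=NULL, seg=RF) has no partner → padded with NULL.
- p (pid=2, seg=TH) has no partner → padded with NULL.
- p (pid=7, seg=NU) has no partner → padded with NULL.
- p (pid=7, seg=NU) has no partner → padded with NULL.
- p (pid=3, seg=NU) has no partner → padded with NULL.
- p (pid=3, seg=NU) has no partner → padded with NULL.
After projecting and ordering:
v.seg | v.bill | p.pid
NULL | NULL | 2
NULL | NULL | 2
NULL | NULL | 3
NULL | NULL | 3
NULL | NULL | 7
NULL | NULL | 7
NULL | NULL | NULL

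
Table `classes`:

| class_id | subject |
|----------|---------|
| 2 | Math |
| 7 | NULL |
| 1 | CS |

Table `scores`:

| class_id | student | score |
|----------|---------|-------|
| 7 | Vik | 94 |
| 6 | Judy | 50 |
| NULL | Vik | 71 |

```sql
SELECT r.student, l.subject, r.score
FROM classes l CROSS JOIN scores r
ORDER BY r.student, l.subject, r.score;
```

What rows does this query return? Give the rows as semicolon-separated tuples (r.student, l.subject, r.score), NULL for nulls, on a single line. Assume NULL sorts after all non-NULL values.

(Judy, CS, 50); (Judy, Math, 50); (Judy, NULL, 50); (Vik, CS, 71); (Vik, CS, 94); (Vik, Math, 71); (Vik, Math, 94); (Vik, NULL, 71); (Vik, NULL, 94)

CROSS JOIN pairs every row of `classes` with every row of `scores`: 3 × 3 = 9 rows.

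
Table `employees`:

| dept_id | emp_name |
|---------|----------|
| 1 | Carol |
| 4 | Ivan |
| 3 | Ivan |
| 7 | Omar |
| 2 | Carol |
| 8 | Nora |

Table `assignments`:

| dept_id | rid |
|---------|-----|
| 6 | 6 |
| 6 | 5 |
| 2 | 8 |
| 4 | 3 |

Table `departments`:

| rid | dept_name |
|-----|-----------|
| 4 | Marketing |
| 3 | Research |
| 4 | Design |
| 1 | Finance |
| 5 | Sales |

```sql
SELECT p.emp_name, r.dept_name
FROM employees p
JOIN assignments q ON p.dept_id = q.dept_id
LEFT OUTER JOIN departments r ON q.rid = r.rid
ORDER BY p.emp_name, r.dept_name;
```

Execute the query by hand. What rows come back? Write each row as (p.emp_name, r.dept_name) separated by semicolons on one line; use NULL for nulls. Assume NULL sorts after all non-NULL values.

(Carol, NULL); (Ivan, Research)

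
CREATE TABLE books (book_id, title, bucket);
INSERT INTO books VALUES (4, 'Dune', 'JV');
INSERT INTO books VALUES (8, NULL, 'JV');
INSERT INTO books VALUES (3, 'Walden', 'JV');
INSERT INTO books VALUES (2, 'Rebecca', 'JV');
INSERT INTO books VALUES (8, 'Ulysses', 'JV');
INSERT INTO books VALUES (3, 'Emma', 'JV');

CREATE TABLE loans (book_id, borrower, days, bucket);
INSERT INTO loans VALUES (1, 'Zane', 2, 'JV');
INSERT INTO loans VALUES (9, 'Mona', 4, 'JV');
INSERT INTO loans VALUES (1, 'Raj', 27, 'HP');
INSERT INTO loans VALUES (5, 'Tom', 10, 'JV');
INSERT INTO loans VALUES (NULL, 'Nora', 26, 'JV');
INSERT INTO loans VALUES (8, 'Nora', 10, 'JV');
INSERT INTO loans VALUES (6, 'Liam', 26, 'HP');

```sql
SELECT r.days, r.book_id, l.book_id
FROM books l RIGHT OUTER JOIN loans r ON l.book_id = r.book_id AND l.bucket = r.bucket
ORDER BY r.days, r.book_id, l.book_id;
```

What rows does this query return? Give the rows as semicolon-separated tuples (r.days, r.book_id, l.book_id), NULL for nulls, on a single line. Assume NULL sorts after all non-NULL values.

(2, 1, NULL); (4, 9, NULL); (10, 5, NULL); (10, 8, 8); (10, 8, 8); (26, 6, NULL); (26, NULL, NULL); (27, 1, NULL)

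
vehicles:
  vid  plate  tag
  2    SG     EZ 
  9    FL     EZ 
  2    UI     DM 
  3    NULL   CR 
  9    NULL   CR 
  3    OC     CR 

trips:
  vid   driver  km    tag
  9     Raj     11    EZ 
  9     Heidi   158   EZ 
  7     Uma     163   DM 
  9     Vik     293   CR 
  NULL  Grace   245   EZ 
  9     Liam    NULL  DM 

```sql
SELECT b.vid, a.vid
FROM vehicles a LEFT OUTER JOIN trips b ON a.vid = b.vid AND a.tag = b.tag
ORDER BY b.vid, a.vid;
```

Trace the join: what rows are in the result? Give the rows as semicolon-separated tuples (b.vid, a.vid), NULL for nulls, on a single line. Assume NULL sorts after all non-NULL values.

(9, 9); (9, 9); (9, 9); (NULL, 2); (NULL, 2); (NULL, 3); (NULL, 3)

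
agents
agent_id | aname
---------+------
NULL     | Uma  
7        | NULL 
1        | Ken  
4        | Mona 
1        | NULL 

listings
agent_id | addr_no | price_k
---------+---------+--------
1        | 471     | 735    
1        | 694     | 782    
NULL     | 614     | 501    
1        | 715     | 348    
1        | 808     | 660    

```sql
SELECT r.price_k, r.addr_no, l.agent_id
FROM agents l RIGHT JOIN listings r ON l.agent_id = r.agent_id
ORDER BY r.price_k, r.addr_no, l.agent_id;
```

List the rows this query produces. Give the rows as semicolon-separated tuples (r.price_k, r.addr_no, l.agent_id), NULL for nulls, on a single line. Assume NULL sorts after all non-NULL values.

(348, 715, 1); (348, 715, 1); (501, 614, NULL); (660, 808, 1); (660, 808, 1); (735, 471, 1); (735, 471, 1); (782, 694, 1); (782, 694, 1)

RIGHT JOIN keeps every row from `listings`; unmatched rows get NULL for `agents`'s columns.
Matching on l.agent_id = r.agent_id. A NULL in a compared column never satisfies the condition.
Matched pairs: 8; unmatched r rows kept: 1.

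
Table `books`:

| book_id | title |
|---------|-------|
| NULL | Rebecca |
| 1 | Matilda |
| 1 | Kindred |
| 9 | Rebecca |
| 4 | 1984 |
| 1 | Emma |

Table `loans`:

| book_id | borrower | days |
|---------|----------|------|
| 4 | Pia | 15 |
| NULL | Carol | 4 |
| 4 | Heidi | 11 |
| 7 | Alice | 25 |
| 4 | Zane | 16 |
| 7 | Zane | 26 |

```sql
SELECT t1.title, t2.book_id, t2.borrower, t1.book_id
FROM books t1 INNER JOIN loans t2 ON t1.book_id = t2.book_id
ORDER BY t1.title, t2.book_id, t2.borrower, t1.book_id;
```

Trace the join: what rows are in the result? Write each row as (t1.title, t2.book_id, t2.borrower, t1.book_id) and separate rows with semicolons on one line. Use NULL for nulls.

INNER JOIN keeps only pairs where the ON condition holds.
Matching on t1.book_id = t2.book_id. A NULL in a compared column never satisfies the condition.
- t1[0] book_id=NULL → no match; dropped.
- t1[1] book_id=1 → no match; dropped.
- t1[2] book_id=1 → no match; dropped.
- t1[3] book_id=9 → no match; dropped.
- t1[4] book_id=4 → 3 match(es) in t2 → 3 row(s).
- t1[5] book_id=1 → no match; dropped.
After projecting and ordering:
t1.title | t2.book_id | t2.borrower | t1.book_id
1984 | 4 | Heidi | 4
1984 | 4 | Pia | 4
1984 | 4 | Zane | 4

(1984, 4, Heidi, 4); (1984, 4, Pia, 4); (1984, 4, Zane, 4)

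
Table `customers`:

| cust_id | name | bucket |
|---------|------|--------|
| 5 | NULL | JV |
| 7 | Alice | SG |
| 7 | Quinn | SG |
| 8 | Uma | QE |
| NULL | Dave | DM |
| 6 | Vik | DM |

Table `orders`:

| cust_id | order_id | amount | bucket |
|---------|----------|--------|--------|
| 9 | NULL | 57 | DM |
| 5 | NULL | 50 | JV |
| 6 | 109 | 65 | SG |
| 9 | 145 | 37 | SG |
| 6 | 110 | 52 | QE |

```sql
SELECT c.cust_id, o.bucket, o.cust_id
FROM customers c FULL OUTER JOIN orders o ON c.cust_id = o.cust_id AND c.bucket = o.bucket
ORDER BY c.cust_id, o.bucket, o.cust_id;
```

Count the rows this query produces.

FULL OUTER JOIN keeps every row from both sides; unmatched rows get NULL for the other side's columns.
Matching on c.cust_id = o.cust_id AND c.bucket = o.bucket. A NULL in a compared column never satisfies the condition.
- c[0] cust_id=5, bucket=JV → 1 match(es) in o → 1 row(s).
- c[1] cust_id=7, bucket=SG → no match; kept with NULLs on the o side.
- c[2] cust_id=7, bucket=SG → no match; kept with NULLs on the o side.
- c[3] cust_id=8, bucket=QE → no match; kept with NULLs on the o side.
- c[4] cust_id=NULL, bucket=DM → no match; kept with NULLs on the o side.
- c[5] cust_id=6, bucket=DM → no match; kept with NULLs on the o side.
- 4 o row(s) had no c match → kept, c columns NULL.
Total: 1 matched + 9 padded = 10 rows.

10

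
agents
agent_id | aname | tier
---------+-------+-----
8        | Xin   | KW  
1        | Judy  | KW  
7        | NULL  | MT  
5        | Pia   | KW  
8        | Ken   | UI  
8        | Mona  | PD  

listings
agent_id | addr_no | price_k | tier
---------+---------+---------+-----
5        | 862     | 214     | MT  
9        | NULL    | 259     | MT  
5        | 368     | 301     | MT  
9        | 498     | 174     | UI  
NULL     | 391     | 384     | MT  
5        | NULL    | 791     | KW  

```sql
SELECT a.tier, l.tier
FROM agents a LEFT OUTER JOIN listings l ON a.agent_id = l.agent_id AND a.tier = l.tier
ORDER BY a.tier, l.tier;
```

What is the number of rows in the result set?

6

LEFT JOIN keeps every row from `agents`; unmatched rows get NULL for `listings`'s columns.
Matching on a.agent_id = l.agent_id AND a.tier = l.tier. A NULL in a compared column never satisfies the condition.
- a row (agent_id=8, tier=KW): no match → kept, l columns NULL.
- a row (agent_id=1, tier=KW): no match → kept, l columns NULL.
- a row (agent_id=7, tier=MT): no match → kept, l columns NULL.
- a row (agent_id=5, tier=KW): matches 1 l row(s) → 1 output row(s).
- a row (agent_id=8, tier=UI): no match → kept, l columns NULL.
- a row (agent_id=8, tier=PD): no match → kept, l columns NULL.
Total: 1 matched + 5 padded = 6 rows.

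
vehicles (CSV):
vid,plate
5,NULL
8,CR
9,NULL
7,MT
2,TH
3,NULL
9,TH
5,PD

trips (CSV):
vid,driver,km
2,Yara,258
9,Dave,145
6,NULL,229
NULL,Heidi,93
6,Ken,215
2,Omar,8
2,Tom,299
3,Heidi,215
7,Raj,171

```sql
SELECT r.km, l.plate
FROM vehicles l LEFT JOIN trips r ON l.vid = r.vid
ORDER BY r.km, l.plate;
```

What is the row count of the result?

LEFT JOIN keeps every row from `vehicles`; unmatched rows get NULL for `trips`'s columns.
Matching on l.vid = r.vid. A NULL in a compared column never satisfies the condition.
- l[0] vid=5 → no match; kept with NULLs on the r side.
- l[1] vid=8 → no match; kept with NULLs on the r side.
- l[2] vid=9 → 1 match(es) in r → 1 row(s).
- l[3] vid=7 → 1 match(es) in r → 1 row(s).
- l[4] vid=2 → 3 match(es) in r → 3 row(s).
- l[5] vid=3 → 1 match(es) in r → 1 row(s).
- l[6] vid=9 → 1 match(es) in r → 1 row(s).
- l[7] vid=5 → no match; kept with NULLs on the r side.
Total: 7 matched + 3 padded = 10 rows.

10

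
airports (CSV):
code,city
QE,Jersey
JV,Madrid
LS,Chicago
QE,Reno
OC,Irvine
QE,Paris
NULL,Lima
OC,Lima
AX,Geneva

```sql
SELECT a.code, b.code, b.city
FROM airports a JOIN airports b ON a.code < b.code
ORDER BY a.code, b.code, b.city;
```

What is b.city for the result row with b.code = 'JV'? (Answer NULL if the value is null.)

Madrid

INNER JOIN keeps only pairs where the ON condition holds.
Matching on a.code < b.code. A NULL in a compared column never satisfies the condition.
- code=QE: no matching b row, dropped.
- code=JV: 6 matching b row(s), so 6 row(s) emitted.
- code=LS: 5 matching b row(s), so 5 row(s) emitted.
- code=QE: no matching b row, dropped.
- code=OC: 3 matching b row(s), so 3 row(s) emitted.
- code=QE: no matching b row, dropped.
- code=NULL: no matching b row, dropped.
- code=OC: 3 matching b row(s), so 3 row(s) emitted.
- code=AX: 7 matching b row(s), so 7 row(s) emitted.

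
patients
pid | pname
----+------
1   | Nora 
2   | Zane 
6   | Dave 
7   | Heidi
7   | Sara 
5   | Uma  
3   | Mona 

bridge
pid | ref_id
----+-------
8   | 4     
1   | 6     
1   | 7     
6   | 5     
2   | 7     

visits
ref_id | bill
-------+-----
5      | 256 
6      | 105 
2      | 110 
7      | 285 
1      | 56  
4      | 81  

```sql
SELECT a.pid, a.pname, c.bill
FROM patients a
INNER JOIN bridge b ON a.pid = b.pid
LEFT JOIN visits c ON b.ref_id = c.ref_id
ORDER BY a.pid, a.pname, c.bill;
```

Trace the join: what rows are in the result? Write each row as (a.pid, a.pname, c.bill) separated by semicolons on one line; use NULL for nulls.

(1, Nora, 105); (1, Nora, 285); (2, Zane, 285); (6, Dave, 256)

Step 1 — a INNER JOIN b on pid → 4 row(s).
Then LEFT JOIN `visits c` on ref_id: each of those 4 rows is kept; rows whose b.ref_id has no match in c get NULL for c's columns.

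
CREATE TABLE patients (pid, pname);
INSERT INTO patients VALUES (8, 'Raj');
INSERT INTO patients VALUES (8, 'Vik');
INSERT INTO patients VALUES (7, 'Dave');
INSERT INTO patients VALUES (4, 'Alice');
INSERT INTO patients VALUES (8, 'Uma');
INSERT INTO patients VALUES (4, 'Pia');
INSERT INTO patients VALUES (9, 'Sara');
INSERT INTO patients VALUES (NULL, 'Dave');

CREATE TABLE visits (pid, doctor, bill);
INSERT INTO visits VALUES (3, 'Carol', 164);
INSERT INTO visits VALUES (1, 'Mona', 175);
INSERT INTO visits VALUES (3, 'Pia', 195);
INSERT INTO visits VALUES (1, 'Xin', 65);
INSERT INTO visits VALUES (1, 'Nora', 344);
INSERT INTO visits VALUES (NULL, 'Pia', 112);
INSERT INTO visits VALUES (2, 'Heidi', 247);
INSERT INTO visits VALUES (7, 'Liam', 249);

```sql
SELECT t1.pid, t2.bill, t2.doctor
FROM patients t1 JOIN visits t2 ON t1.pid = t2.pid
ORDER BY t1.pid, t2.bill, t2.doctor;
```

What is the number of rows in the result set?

INNER JOIN keeps only pairs where the ON condition holds.
Matching on t1.pid = t2.pid. A NULL in a compared column never satisfies the condition.
- pid=8: no matching t2 row, dropped.
- pid=8: no matching t2 row, dropped.
- pid=7: 1 matching t2 row(s), so 1 row(s) emitted.
- pid=4: no matching t2 row, dropped.
- pid=8: no matching t2 row, dropped.
- pid=4: no matching t2 row, dropped.
- pid=9: no matching t2 row, dropped.
- pid=NULL: no matching t2 row, dropped.
Total: 1 rows.

1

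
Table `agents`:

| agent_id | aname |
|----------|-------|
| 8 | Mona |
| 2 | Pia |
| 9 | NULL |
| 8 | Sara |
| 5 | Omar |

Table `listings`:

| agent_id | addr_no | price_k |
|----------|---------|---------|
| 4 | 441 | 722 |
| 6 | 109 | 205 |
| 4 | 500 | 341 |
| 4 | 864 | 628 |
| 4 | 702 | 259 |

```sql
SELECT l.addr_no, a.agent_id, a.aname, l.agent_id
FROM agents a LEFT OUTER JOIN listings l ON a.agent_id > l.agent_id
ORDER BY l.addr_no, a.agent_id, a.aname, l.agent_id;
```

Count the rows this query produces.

20

LEFT JOIN keeps every row from `agents`; unmatched rows get NULL for `listings`'s columns.
Matching on a.agent_id > l.agent_id.
- a (agent_id=8) pairs with 5 row(s) of l.
- a (agent_id=2) has no partner → padded with NULL.
- a (agent_id=9) pairs with 5 row(s) of l.
- a (agent_id=8) pairs with 5 row(s) of l.
- a (agent_id=5) pairs with 4 row(s) of l.
Total: 19 matched + 1 padded = 20 rows.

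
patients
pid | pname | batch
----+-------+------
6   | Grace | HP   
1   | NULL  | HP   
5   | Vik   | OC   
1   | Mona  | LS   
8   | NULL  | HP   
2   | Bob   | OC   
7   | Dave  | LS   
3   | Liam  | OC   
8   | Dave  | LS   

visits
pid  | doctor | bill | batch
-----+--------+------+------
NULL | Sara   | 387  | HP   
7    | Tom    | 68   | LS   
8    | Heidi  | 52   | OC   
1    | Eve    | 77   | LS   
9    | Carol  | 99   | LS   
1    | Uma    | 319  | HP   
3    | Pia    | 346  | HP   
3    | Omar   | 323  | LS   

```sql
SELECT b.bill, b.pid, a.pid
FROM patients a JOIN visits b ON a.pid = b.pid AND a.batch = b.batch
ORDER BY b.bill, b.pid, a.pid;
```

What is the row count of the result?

INNER JOIN keeps only pairs where the ON condition holds.
Matching on a.pid = b.pid AND a.batch = b.batch. A NULL in a compared column never satisfies the condition.
Matched pairs: 3.
Total: 3 rows.

3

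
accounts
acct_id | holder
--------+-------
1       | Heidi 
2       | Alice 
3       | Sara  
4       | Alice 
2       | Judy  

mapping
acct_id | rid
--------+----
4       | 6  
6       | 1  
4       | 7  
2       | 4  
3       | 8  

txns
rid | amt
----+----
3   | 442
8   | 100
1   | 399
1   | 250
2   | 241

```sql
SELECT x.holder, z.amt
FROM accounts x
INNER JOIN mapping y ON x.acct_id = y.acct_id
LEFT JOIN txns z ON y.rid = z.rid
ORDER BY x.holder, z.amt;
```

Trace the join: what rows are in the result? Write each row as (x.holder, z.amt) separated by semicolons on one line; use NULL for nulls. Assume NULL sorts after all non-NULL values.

(Alice, NULL); (Alice, NULL); (Alice, NULL); (Judy, NULL); (Sara, 100)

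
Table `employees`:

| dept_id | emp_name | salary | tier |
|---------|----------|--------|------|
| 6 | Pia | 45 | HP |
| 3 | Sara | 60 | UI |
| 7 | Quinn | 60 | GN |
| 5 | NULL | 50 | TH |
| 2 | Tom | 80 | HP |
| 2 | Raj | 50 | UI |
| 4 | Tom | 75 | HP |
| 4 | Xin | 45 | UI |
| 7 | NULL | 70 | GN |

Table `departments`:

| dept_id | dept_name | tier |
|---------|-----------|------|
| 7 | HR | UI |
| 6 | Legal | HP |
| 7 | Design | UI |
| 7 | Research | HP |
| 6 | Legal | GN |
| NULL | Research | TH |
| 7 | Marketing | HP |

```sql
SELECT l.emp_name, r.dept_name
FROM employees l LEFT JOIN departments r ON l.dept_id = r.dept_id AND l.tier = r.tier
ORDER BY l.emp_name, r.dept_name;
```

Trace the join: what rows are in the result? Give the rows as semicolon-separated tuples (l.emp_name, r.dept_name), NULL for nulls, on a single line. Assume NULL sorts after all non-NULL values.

(Pia, Legal); (Quinn, NULL); (Raj, NULL); (Sara, NULL); (Tom, NULL); (Tom, NULL); (Xin, NULL); (NULL, NULL); (NULL, NULL)

LEFT JOIN keeps every row from `employees`; unmatched rows get NULL for `departments`'s columns.
Matching on l.dept_id = r.dept_id AND l.tier = r.tier. A NULL in a compared column never satisfies the condition.
- l row (dept_id=6, tier=HP): matches 1 r row(s) → 1 output row(s).
- l row (dept_id=3, tier=UI): no match → kept, r columns NULL.
- l row (dept_id=7, tier=GN): no match → kept, r columns NULL.
- l row (dept_id=5, tier=TH): no match → kept, r columns NULL.
- l row (dept_id=2, tier=HP): no match → kept, r columns NULL.
- l row (dept_id=2, tier=UI): no match → kept, r columns NULL.
- l row (dept_id=4, tier=HP): no match → kept, r columns NULL.
- l row (dept_id=4, tier=UI): no match → kept, r columns NULL.
- l row (dept_id=7, tier=GN): no match → kept, r columns NULL.
After projecting and ordering:
l.emp_name | r.dept_name
Pia | Legal
Quinn | NULL
Raj | NULL
Sara | NULL
Tom | NULL
Tom | NULL
Xin | NULL
NULL | NULL
NULL | NULL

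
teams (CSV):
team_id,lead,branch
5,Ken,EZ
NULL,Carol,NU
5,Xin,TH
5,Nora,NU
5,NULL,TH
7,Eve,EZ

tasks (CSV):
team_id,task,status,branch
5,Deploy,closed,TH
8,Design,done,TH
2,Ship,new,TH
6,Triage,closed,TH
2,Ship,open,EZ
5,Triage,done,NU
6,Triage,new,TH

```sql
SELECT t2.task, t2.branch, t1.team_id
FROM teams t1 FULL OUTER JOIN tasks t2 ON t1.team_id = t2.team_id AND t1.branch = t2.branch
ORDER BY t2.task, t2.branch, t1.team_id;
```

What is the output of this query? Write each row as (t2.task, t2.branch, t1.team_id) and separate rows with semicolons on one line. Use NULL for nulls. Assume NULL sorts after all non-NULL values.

(Deploy, TH, 5); (Deploy, TH, 5); (Design, TH, NULL); (Ship, EZ, NULL); (Ship, TH, NULL); (Triage, NU, 5); (Triage, TH, NULL); (Triage, TH, NULL); (NULL, NULL, 5); (NULL, NULL, 7); (NULL, NULL, NULL)

FULL OUTER JOIN keeps every row from both sides; unmatched rows get NULL for the other side's columns.
Matching on t1.team_id = t2.team_id AND t1.branch = t2.branch. A NULL in a compared column never satisfies the condition.
- t1 row (team_id=5, branch=EZ): no match → kept, t2 columns NULL.
- t1 row (team_id=NULL, branch=NU): no match → kept, t2 columns NULL.
- t1 row (team_id=5, branch=TH): matches 1 t2 row(s) → 1 output row(s).
- t1 row (team_id=5, branch=NU): matches 1 t2 row(s) → 1 output row(s).
- t1 row (team_id=5, branch=TH): matches 1 t2 row(s) → 1 output row(s).
- t1 row (team_id=7, branch=EZ): no match → kept, t2 columns NULL.
- plus 5 unmatched t2 row(s), each kept with NULL t1 columns.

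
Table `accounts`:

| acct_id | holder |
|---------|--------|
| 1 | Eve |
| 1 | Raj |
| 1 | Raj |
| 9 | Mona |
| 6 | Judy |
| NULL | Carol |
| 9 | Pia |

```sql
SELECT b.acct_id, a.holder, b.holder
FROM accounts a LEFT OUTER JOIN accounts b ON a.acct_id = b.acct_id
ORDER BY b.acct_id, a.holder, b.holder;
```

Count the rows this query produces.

LEFT JOIN keeps every row from `accounts a`; unmatched rows get NULL for `accounts b`'s columns.
Matching on a.acct_id = b.acct_id. A NULL in a compared column never satisfies the condition.
- acct_id=1: 3 matching b row(s), so 3 row(s) emitted.
- acct_id=1: 3 matching b row(s), so 3 row(s) emitted.
- acct_id=1: 3 matching b row(s), so 3 row(s) emitted.
- acct_id=9: 2 matching b row(s), so 2 row(s) emitted.
- acct_id=6: 1 matching b row(s), so 1 row(s) emitted.
- acct_id=NULL: no b row matches, row kept with b columns NULL.
- acct_id=9: 2 matching b row(s), so 2 row(s) emitted.
Total: 14 matched + 1 padded = 15 rows.

15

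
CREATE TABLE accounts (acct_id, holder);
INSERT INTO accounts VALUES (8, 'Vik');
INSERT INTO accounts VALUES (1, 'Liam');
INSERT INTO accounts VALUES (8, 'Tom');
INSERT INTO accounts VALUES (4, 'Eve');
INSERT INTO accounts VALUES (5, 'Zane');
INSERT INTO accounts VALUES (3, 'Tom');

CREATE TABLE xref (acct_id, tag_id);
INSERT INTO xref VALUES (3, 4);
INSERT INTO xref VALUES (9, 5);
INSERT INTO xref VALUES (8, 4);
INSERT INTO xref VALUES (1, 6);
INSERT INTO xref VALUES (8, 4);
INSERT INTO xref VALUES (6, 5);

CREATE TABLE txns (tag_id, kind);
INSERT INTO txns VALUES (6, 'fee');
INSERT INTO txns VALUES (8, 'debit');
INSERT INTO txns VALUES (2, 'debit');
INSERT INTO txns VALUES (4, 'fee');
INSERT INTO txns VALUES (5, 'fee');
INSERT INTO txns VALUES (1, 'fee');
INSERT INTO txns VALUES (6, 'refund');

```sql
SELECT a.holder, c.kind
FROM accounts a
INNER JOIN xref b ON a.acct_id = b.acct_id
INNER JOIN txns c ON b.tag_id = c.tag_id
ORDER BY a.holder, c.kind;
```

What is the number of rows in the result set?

Evaluate left to right. First `accounts a INNER JOIN xref b` on acct_id: 6 row(s).
Then INNER JOIN `txns c` on tag_id: keep only rows whose b.tag_id appears in c.
Result: 7 row(s).

7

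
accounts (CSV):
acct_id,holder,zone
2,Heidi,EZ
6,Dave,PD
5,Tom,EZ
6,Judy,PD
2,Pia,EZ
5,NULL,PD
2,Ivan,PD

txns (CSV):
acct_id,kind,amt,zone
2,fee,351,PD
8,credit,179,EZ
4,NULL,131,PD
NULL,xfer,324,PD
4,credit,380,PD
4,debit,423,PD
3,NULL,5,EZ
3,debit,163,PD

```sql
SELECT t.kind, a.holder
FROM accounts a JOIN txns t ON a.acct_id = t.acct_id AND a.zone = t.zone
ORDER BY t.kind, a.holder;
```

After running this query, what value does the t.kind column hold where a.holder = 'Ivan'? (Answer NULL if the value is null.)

fee

INNER JOIN keeps only pairs where the ON condition holds.
Matching on a.acct_id = t.acct_id AND a.zone = t.zone. A NULL in a compared column never satisfies the condition.
- a row (acct_id=2, zone=EZ): no match → dropped.
- a row (acct_id=6, zone=PD): no match → dropped.
- a row (acct_id=5, zone=EZ): no match → dropped.
- a row (acct_id=6, zone=PD): no match → dropped.
- a row (acct_id=2, zone=EZ): no match → dropped.
- a row (acct_id=5, zone=PD): no match → dropped.
- a row (acct_id=2, zone=PD): matches 1 t row(s) → 1 output row(s).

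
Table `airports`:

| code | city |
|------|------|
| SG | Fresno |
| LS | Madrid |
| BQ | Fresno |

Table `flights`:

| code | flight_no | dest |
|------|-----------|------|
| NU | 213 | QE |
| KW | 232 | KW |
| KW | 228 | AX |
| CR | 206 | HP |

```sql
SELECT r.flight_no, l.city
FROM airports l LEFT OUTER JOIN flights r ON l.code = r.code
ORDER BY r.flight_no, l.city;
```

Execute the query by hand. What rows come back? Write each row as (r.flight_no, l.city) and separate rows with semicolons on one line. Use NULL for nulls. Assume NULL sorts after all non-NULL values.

(NULL, Fresno); (NULL, Fresno); (NULL, Madrid)

LEFT JOIN keeps every row from `airports`; unmatched rows get NULL for `flights`'s columns.
Matching on l.code = r.code.
Matched pairs: 0; unmatched l rows kept: 3.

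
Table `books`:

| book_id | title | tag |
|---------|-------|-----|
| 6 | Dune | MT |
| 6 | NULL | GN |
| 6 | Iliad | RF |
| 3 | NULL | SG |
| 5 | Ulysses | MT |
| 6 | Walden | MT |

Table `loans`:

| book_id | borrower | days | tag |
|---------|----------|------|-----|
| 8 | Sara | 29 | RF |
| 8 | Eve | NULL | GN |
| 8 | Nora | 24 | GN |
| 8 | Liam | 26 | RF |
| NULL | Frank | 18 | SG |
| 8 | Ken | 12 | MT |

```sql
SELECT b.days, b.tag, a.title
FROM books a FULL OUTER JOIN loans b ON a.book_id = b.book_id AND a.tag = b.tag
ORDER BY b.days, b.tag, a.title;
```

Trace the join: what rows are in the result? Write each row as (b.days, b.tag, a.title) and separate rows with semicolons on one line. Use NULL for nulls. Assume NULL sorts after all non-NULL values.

(12, MT, NULL); (18, SG, NULL); (24, GN, NULL); (26, RF, NULL); (29, RF, NULL); (NULL, GN, NULL); (NULL, NULL, Dune); (NULL, NULL, Iliad); (NULL, NULL, Ulysses); (NULL, NULL, Walden); (NULL, NULL, NULL); (NULL, NULL, NULL)

FULL OUTER JOIN keeps every row from both sides; unmatched rows get NULL for the other side's columns.
Matching on a.book_id = b.book_id AND a.tag = b.tag. A NULL in a compared column never satisfies the condition.
- a (book_id=6, tag=MT) has no partner → padded with NULL.
- a (book_id=6, tag=GN) has no partner → padded with NULL.
- a (book_id=6, tag=RF) has no partner → padded with NULL.
- a (book_id=3, tag=SG) has no partner → padded with NULL.
- a (book_id=5, tag=MT) has no partner → padded with NULL.
- a (book_id=6, tag=MT) has no partner → padded with NULL.
- 6 b row(s) had no a match → kept, a columns NULL.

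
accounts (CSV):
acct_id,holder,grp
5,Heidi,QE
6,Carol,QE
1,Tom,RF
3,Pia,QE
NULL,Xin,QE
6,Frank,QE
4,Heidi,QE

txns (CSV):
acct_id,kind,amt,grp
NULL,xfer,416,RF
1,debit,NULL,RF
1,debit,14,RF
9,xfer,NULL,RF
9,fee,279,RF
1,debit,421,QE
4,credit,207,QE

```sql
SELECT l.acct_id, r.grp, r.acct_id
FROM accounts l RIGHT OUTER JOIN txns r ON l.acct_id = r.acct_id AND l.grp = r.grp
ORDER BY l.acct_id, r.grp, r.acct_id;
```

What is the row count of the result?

7

RIGHT JOIN keeps every row from `txns`; unmatched rows get NULL for `accounts`'s columns.
Matching on l.acct_id = r.acct_id AND l.grp = r.grp. A NULL in a compared column never satisfies the condition.
- l[0] acct_id=5, grp=QE → no match.
- l[1] acct_id=6, grp=QE → no match.
- l[2] acct_id=1, grp=RF → 2 match(es) in r → 2 row(s).
- l[3] acct_id=3, grp=QE → no match.
- l[4] acct_id=NULL, grp=QE → no match.
- l[5] acct_id=6, grp=QE → no match.
- l[6] acct_id=4, grp=QE → 1 match(es) in r → 1 row(s).
- 4 r row(s) had no l match → kept, l columns NULL.
Total: 3 matched + 4 padded = 7 rows.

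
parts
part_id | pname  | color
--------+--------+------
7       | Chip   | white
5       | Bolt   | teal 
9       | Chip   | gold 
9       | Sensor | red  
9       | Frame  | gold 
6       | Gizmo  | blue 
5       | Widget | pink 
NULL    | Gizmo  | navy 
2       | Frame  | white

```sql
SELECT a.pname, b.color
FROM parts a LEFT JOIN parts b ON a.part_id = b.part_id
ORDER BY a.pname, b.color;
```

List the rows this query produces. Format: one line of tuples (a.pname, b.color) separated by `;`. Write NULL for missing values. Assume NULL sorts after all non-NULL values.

LEFT JOIN keeps every row from `parts a`; unmatched rows get NULL for `parts b`'s columns.
Matching on a.part_id = b.part_id. A NULL in a compared column never satisfies the condition.
Matched pairs: 16; unmatched a rows kept: 1.

(Bolt, pink); (Bolt, teal); (Chip, gold); (Chip, gold); (Chip, red); (Chip, white); (Frame, gold); (Frame, gold); (Frame, red); (Frame, white); (Gizmo, blue); (Gizmo, NULL); (Sensor, gold); (Sensor, gold); (Sensor, red); (Widget, pink); (Widget, teal)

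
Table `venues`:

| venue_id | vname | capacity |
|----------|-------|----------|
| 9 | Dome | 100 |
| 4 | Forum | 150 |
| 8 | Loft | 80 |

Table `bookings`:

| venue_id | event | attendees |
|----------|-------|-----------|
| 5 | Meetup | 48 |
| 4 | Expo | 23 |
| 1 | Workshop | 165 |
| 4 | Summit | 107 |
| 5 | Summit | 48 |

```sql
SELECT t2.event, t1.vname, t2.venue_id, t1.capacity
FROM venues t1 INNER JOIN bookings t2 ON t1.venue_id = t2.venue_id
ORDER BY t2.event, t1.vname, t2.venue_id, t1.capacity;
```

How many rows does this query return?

2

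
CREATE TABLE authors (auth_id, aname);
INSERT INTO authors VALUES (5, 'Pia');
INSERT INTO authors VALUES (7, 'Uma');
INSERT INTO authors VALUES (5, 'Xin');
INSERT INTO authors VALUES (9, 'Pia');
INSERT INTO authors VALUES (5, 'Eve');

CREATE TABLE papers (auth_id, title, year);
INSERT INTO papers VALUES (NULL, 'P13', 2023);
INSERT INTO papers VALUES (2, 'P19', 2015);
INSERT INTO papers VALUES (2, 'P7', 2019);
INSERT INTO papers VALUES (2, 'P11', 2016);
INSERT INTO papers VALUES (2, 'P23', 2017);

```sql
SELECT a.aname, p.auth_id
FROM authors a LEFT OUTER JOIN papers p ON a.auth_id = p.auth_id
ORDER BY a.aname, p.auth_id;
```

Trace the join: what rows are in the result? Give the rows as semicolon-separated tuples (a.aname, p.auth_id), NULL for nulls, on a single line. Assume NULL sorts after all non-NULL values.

(Eve, NULL); (Pia, NULL); (Pia, NULL); (Uma, NULL); (Xin, NULL)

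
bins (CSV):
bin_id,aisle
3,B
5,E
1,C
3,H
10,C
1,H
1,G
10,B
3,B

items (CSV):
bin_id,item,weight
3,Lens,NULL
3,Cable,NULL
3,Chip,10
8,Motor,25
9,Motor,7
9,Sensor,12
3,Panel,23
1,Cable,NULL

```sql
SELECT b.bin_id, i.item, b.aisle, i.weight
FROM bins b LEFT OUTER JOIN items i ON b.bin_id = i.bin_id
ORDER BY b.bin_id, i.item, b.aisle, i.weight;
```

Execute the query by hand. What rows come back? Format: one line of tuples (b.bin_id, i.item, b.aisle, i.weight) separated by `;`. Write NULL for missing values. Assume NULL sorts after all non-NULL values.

(1, Cable, C, NULL); (1, Cable, G, NULL); (1, Cable, H, NULL); (3, Cable, B, NULL); (3, Cable, B, NULL); (3, Cable, H, NULL); (3, Chip, B, 10); (3, Chip, B, 10); (3, Chip, H, 10); (3, Lens, B, NULL); (3, Lens, B, NULL); (3, Lens, H, NULL); (3, Panel, B, 23); (3, Panel, B, 23); (3, Panel, H, 23); (5, NULL, E, NULL); (10, NULL, B, NULL); (10, NULL, C, NULL)

LEFT JOIN keeps every row from `bins`; unmatched rows get NULL for `items`'s columns.
Matching on b.bin_id = i.bin_id.
- b (bin_id=3) pairs with 4 row(s) of i.
- b (bin_id=5) has no partner → padded with NULL.
- b (bin_id=1) pairs with 1 row(s) of i.
- b (bin_id=3) pairs with 4 row(s) of i.
- b (bin_id=10) has no partner → padded with NULL.
- b (bin_id=1) pairs with 1 row(s) of i.
- b (bin_id=1) pairs with 1 row(s) of i.
- b (bin_id=10) has no partner → padded with NULL.
- b (bin_id=3) pairs with 4 row(s) of i.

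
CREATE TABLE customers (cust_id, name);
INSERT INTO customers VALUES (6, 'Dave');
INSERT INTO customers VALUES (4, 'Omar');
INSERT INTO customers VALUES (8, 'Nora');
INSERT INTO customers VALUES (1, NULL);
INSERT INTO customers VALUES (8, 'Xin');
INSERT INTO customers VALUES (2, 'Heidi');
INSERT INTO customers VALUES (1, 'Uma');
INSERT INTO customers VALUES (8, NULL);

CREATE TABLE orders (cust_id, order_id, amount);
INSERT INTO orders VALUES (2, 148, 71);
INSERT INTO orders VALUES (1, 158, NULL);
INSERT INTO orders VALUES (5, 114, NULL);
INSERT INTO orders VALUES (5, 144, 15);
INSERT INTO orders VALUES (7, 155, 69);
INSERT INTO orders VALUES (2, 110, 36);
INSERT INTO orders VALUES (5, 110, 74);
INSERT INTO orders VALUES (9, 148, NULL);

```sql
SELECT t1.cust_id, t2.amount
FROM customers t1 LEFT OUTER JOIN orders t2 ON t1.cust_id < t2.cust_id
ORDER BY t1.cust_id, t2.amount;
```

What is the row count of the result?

29

LEFT JOIN keeps every row from `customers`; unmatched rows get NULL for `orders`'s columns.
Matching on t1.cust_id < t2.cust_id.
Matched pairs: 29; unmatched t1 rows kept: 0.
Total: 29 rows.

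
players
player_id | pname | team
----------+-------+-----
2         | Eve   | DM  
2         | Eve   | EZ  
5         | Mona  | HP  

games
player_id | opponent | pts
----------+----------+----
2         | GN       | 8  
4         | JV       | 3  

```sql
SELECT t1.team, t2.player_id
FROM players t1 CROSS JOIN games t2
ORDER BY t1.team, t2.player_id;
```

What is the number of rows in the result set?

6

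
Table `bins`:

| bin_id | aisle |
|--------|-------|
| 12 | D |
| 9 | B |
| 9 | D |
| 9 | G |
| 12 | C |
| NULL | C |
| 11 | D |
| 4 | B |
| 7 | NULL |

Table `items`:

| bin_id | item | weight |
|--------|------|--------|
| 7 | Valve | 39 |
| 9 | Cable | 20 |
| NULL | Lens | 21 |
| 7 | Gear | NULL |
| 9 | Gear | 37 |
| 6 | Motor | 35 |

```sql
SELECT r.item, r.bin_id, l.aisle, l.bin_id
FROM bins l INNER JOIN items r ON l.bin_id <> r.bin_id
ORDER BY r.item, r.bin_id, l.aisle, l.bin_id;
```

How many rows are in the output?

32

INNER JOIN keeps only pairs where the ON condition holds.
Matching on l.bin_id <> r.bin_id. A NULL in a compared column never satisfies the condition.
- bin_id=12: 5 matching r row(s), so 5 row(s) emitted.
- bin_id=9: 3 matching r row(s), so 3 row(s) emitted.
- bin_id=9: 3 matching r row(s), so 3 row(s) emitted.
- bin_id=9: 3 matching r row(s), so 3 row(s) emitted.
- bin_id=12: 5 matching r row(s), so 5 row(s) emitted.
- bin_id=NULL: no matching r row, dropped.
- bin_id=11: 5 matching r row(s), so 5 row(s) emitted.
- bin_id=4: 5 matching r row(s), so 5 row(s) emitted.
- bin_id=7: 3 matching r row(s), so 3 row(s) emitted.
Total: 32 rows.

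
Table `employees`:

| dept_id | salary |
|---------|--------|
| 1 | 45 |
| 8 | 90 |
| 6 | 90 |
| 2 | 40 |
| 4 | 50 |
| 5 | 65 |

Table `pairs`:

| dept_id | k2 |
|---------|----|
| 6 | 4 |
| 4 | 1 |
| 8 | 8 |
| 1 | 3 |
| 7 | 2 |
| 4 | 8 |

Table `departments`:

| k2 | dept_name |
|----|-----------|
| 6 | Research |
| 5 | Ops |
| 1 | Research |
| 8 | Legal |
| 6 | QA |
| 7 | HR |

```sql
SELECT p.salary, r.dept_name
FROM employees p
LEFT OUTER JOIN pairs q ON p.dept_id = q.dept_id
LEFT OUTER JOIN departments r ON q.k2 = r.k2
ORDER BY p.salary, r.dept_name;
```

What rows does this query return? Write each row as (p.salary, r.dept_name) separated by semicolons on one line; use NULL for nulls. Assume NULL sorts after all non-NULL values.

Evaluate left to right. First `employees p LEFT JOIN pairs q` on dept_id: 7 row(s).
Then LEFT JOIN `departments r` on k2: each of those 7 rows is kept; rows whose q.k2 has no match in r get NULL for r's columns.

(40, NULL); (45, NULL); (50, Legal); (50, Research); (65, NULL); (90, Legal); (90, NULL)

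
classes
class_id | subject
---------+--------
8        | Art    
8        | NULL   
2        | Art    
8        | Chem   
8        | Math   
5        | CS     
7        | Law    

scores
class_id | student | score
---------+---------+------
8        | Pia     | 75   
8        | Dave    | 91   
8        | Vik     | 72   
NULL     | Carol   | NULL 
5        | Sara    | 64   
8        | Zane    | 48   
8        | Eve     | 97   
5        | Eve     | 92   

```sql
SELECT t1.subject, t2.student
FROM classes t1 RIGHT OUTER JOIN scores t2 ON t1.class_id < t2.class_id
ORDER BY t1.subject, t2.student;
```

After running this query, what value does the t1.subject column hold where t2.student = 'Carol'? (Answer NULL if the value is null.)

RIGHT JOIN keeps every row from `scores`; unmatched rows get NULL for `classes`'s columns.
Matching on t1.class_id < t2.class_id. A NULL in a compared column never satisfies the condition.
- t1[0] class_id=8 → no match.
- t1[1] class_id=8 → no match.
- t1[2] class_id=2 → 7 match(es) in t2 → 7 row(s).
- t1[3] class_id=8 → no match.
- t1[4] class_id=8 → no match.
- t1[5] class_id=5 → 5 match(es) in t2 → 5 row(s).
- t1[6] class_id=7 → 5 match(es) in t2 → 5 row(s).
- 1 t2 row(s) had no t1 match → kept, t1 columns NULL.

NULL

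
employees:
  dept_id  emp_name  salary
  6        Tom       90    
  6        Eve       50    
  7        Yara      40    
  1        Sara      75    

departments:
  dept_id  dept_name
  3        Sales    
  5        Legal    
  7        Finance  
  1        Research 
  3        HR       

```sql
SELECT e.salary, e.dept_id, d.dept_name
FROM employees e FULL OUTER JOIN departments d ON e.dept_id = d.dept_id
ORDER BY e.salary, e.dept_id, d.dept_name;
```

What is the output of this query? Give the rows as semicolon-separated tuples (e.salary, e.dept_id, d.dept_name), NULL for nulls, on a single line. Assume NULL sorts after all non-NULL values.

FULL OUTER JOIN keeps every row from both sides; unmatched rows get NULL for the other side's columns.
Matching on e.dept_id = d.dept_id.
Matched pairs: 2; unmatched e rows kept: 2; unmatched d rows kept: 3.

(40, 7, Finance); (50, 6, NULL); (75, 1, Research); (90, 6, NULL); (NULL, NULL, HR); (NULL, NULL, Legal); (NULL, NULL, Sales)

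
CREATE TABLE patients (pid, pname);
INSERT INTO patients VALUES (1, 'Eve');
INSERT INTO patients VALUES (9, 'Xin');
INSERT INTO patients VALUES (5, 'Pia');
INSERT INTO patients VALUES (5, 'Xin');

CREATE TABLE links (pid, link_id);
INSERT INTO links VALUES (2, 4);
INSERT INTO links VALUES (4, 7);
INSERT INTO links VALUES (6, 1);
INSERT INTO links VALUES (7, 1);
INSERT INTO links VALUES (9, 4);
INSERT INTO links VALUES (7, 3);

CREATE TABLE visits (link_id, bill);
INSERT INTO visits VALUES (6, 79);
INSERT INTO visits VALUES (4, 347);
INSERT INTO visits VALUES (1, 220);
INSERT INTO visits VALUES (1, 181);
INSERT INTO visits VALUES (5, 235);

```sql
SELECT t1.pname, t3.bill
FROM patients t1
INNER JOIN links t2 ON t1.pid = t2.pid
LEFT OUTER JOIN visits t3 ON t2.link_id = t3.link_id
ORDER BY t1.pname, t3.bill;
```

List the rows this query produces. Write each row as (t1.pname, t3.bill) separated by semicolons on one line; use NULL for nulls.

Evaluate left to right. First `patients t1 INNER JOIN links t2` on pid: 1 row(s).
Then LEFT JOIN `visits t3` on link_id: each of those 1 rows is kept; rows whose t2.link_id has no match in t3 get NULL for t3's columns.

(Xin, 347)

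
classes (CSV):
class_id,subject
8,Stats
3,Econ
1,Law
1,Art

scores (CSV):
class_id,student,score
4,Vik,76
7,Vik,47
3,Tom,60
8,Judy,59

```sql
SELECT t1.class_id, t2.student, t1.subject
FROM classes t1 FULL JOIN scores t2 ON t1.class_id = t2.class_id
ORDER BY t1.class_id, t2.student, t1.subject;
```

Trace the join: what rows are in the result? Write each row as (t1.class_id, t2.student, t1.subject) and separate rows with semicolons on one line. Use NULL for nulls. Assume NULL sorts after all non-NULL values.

(1, NULL, Art); (1, NULL, Law); (3, Tom, Econ); (8, Judy, Stats); (NULL, Vik, NULL); (NULL, Vik, NULL)

FULL OUTER JOIN keeps every row from both sides; unmatched rows get NULL for the other side's columns.
Matching on t1.class_id = t2.class_id.
- t1 row (class_id=8): matches 1 t2 row(s) → 1 output row(s).
- t1 row (class_id=3): matches 1 t2 row(s) → 1 output row(s).
- t1 row (class_id=1): no match → kept, t2 columns NULL.
- t1 row (class_id=1): no match → kept, t2 columns NULL.
- 2 t2 row(s) had no t1 match → kept, t1 columns NULL.
After projecting and ordering:
t1.class_id | t2.student | t1.subject
1 | NULL | Art
1 | NULL | Law
3 | Tom | Econ
8 | Judy | Stats
NULL | Vik | NULL
NULL | Vik | NULL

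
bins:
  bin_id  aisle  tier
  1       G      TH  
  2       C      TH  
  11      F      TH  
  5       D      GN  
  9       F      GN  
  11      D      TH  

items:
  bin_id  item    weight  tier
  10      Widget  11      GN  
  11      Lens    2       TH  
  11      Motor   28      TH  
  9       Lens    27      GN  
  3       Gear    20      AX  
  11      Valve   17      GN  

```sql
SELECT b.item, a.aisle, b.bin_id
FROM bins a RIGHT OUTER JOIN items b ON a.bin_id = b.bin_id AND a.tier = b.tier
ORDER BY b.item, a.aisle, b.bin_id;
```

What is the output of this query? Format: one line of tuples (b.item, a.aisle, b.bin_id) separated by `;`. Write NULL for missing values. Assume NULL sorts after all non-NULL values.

(Gear, NULL, 3); (Lens, D, 11); (Lens, F, 9); (Lens, F, 11); (Motor, D, 11); (Motor, F, 11); (Valve, NULL, 11); (Widget, NULL, 10)

RIGHT JOIN keeps every row from `items`; unmatched rows get NULL for `bins`'s columns.
Matching on a.bin_id = b.bin_id AND a.tier = b.tier.
- bin_id=1, tier=TH: no matching b row.
- bin_id=2, tier=TH: no matching b row.
- bin_id=11, tier=TH: 2 matching b row(s), so 2 row(s) emitted.
- bin_id=5, tier=GN: no matching b row.
- bin_id=9, tier=GN: 1 matching b row(s), so 1 row(s) emitted.
- bin_id=11, tier=TH: 2 matching b row(s), so 2 row(s) emitted.
- plus 3 unmatched b row(s), each kept with NULL a columns.
After projecting and ordering:
b.item | a.aisle | b.bin_id
Gear | NULL | 3
Lens | D | 11
Lens | F | 9
Lens | F | 11
Motor | D | 11
Motor | F | 11
Valve | NULL | 11
Widget | NULL | 10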